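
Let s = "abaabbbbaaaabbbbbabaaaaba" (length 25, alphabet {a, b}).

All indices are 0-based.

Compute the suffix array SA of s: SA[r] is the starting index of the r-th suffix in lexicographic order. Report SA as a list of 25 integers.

sorted suffixes:
  #0 SA[0]=24  'a'
  #1 SA[1]=19  'aaaaba'
  #2 SA[2]=8  'aaaabbbbbabaaaaba'
  #3 SA[3]=20  'aaaba'
  #4 SA[4]=9  'aaabbbbbabaaaaba'
  #5 SA[5]=21  'aaba'
  #6 SA[6]=2  'aabbbbaaaabbbbbabaaaaba'
  #7 SA[7]=10  'aabbbbbabaaaaba'
  #8 SA[8]=22  'aba'
  #9 SA[9]=17  'abaaaaba'
  #10 SA[10]=0  'abaabbbbaaaabbbbbabaaaaba'
  #11 SA[11]=3  'abbbbaaaabbbbbabaaaaba'
  #12 SA[12]=11  'abbbbbabaaaaba'
  #13 SA[13]=23  'ba'
  #14 SA[14]=18  'baaaaba'
  #15 SA[15]=7  'baaaabbbbbabaaaaba'
  #16 SA[16]=1  'baabbbbaaaabbbbbabaaaaba'
  #17 SA[17]=16  'babaaaaba'
  #18 SA[18]=6  'bbaaaabbbbbabaaaaba'
  #19 SA[19]=15  'bbabaaaaba'
  #20 SA[20]=5  'bbbaaaabbbbbabaaaaba'
  #21 SA[21]=14  'bbbabaaaaba'
  #22 SA[22]=4  'bbbbaaaabbbbbabaaaaba'
  #23 SA[23]=13  'bbbbabaaaaba'
  #24 SA[24]=12  'bbbbbabaaaaba'

[24, 19, 8, 20, 9, 21, 2, 10, 22, 17, 0, 3, 11, 23, 18, 7, 1, 16, 6, 15, 5, 14, 4, 13, 12]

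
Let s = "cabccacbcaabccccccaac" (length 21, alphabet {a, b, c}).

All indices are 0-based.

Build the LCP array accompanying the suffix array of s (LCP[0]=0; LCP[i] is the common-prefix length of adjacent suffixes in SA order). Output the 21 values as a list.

rank | idx | suffix
   0 |   9 | aabccccccaac
   1 |  18 | aac
   2 |   1 | abccacbcaabccccccaac
   3 |  10 | abccccccaac
   4 |  19 | ac
   5 |   5 | acbcaabccccccaac
   6 |   7 | bcaabccccccaac
   7 |   2 | bccacbcaabccccccaac
   8 |  11 | bccccccaac
   9 |  20 | c
  10 |   8 | caabccccccaac
  11 |  17 | caac
  12 |   0 | cabccacbcaabccccccaac
  13 |   4 | cacbcaabccccccaac
  14 |   6 | cbcaabccccccaac
  15 |  16 | ccaac
  16 |   3 | ccacbcaabccccccaac
  17 |  15 | cccaac
  18 |  14 | ccccaac
  19 |  13 | cccccaac
  20 |  12 | ccccccaac

SA = [9, 18, 1, 10, 19, 5, 7, 2, 11, 20, 8, 17, 0, 4, 6, 16, 3, 15, 14, 13, 12]
[i] adj suffixes → lcp
  [1] 9/18 → 2 ('aa')
  [2] 18/1 → 1 ('a')
  [3] 1/10 → 4 ('abcc')
  [4] 10/19 → 1 ('a')
  [5] 19/5 → 2 ('ac')
  [6] 5/7 → 0 ('')
  [7] 7/2 → 2 ('bc')
  [8] 2/11 → 3 ('bcc')
  [9] 11/20 → 0 ('')
  [10] 20/8 → 1 ('c')
  [11] 8/17 → 3 ('caa')
  [12] 17/0 → 2 ('ca')
  [13] 0/4 → 2 ('ca')
  [14] 4/6 → 1 ('c')
  [15] 6/16 → 1 ('c')
  [16] 16/3 → 3 ('cca')
  [17] 3/15 → 2 ('cc')
  [18] 15/14 → 3 ('ccc')
  [19] 14/13 → 4 ('cccc')
  [20] 13/12 → 5 ('ccccc')

[0, 2, 1, 4, 1, 2, 0, 2, 3, 0, 1, 3, 2, 2, 1, 1, 3, 2, 3, 4, 5]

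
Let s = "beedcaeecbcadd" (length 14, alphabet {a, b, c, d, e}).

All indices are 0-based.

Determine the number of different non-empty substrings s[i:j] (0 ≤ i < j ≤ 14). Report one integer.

94

rank→(start, suffix):
  0 → (11, 'add')
  1 → (5, 'aeecbcadd')
  2 → (9, 'bcadd')
  3 → (0, 'beedcaeecbcadd')
  4 → (10, 'cadd')
  5 → (4, 'caeecbcadd')
  6 → (8, 'cbcadd')
  7 → (13, 'd')
  8 → (3, 'dcaeecbcadd')
  9 → (12, 'dd')
  10 → (7, 'ecbcadd')
  11 → (2, 'edcaeecbcadd')
  12 → (6, 'eecbcadd')
  13 → (1, 'eedcaeecbcadd')

SA = [11, 5, 9, 0, 10, 4, 8, 13, 3, 12, 7, 2, 6, 1]
[i] adj suffixes → lcp
  [1] 11/5 → 1 ('a')
  [2] 5/9 → 0 ('')
  [3] 9/0 → 1 ('b')
  [4] 0/10 → 0 ('')
  [5] 10/4 → 2 ('ca')
  [6] 4/8 → 1 ('c')
  [7] 8/13 → 0 ('')
  [8] 13/3 → 1 ('d')
  [9] 3/12 → 1 ('d')
  [10] 12/7 → 0 ('')
  [11] 7/2 → 1 ('e')
  [12] 2/6 → 1 ('e')
  [13] 6/1 → 2 ('ee')

n(n+1)/2 = 14·15/2 = 105
Σ LCP = 0 + 1 + 0 + 1 + 0 + 2 + 1 + 0 + 1 + 1 + 0 + 1 + 1 + 2 = 11
distinct = 105 − 11 = 94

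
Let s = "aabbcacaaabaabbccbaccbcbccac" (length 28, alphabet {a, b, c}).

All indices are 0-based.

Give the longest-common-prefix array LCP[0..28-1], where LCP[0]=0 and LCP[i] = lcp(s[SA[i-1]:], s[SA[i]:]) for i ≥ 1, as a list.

[0, 2, 3, 5, 1, 2, 4, 1, 2, 2, 0, 2, 1, 3, 1, 2, 2, 3, 0, 1, 2, 3, 1, 2, 3, 1, 2, 3]

rank | idx | suffix
   0 |   7 | aaabaabbccbaccbcbccac
   1 |   8 | aabaabbccbaccbcbccac
   2 |   0 | aabbcacaaabaabbccbaccbcbccac
   3 |  11 | aabbccbaccbcbccac
   4 |   9 | abaabbccbaccbcbccac
   5 |   1 | abbcacaaabaabbccbaccbcbccac
   6 |  12 | abbccbaccbcbccac
   7 |  26 | ac
   8 |   5 | acaaabaabbccbaccbcbccac
   9 |  18 | accbcbccac
  10 |  10 | baabbccbaccbcbccac
  11 |  17 | baccbcbccac
  12 |   2 | bbcacaaabaabbccbaccbcbccac
  13 |  13 | bbccbaccbcbccac
  14 |   3 | bcacaaabaabbccbaccbcbccac
  15 |  21 | bcbccac
  16 |  23 | bccac
  17 |  14 | bccbaccbcbccac
  18 |  27 | c
  19 |   6 | caaabaabbccbaccbcbccac
  20 |  25 | cac
  21 |   4 | cacaaabaabbccbaccbcbccac
  22 |  16 | cbaccbcbccac
  23 |  20 | cbcbccac
  24 |  22 | cbccac
  25 |  24 | ccac
  26 |  15 | ccbaccbcbccac
  27 |  19 | ccbcbccac

SA = [7, 8, 0, 11, 9, 1, 12, 26, 5, 18, 10, 17, 2, 13, 3, 21, 23, 14, 27, 6, 25, 4, 16, 20, 22, 24, 15, 19]
rank  pair      lcp
   1  s[7:],s[8:]  2  'aa'
   2  s[8:],s[0:]  3  'aab'
   3  s[0:],s[11:]  5  'aabbc'
   4  s[11:],s[9:]  1  'a'
   5  s[9:],s[1:]  2  'ab'
   6  s[1:],s[12:]  4  'abbc'
   7  s[12:],s[26:]  1  'a'
   8  s[26:],s[5:]  2  'ac'
   9  s[5:],s[18:]  2  'ac'
  10  s[18:],s[10:]  0  ''
  11  s[10:],s[17:]  2  'ba'
  12  s[17:],s[2:]  1  'b'
  13  s[2:],s[13:]  3  'bbc'
  14  s[13:],s[3:]  1  'b'
  15  s[3:],s[21:]  2  'bc'
  16  s[21:],s[23:]  2  'bc'
  17  s[23:],s[14:]  3  'bcc'
  18  s[14:],s[27:]  0  ''
  19  s[27:],s[6:]  1  'c'
  20  s[6:],s[25:]  2  'ca'
  21  s[25:],s[4:]  3  'cac'
  22  s[4:],s[16:]  1  'c'
  23  s[16:],s[20:]  2  'cb'
  24  s[20:],s[22:]  3  'cbc'
  25  s[22:],s[24:]  1  'c'
  26  s[24:],s[15:]  2  'cc'
  27  s[15:],s[19:]  3  'ccb'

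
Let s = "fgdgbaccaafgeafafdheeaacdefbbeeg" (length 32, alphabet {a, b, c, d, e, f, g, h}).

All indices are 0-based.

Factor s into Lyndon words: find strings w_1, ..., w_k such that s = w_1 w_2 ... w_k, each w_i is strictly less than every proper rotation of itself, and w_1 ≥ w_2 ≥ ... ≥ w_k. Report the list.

["fg", "dg", "b", "acc", "aafgeafafdhee", "aacdefbbeeg"]

emit factor 1: 'fg' (i=0, period=2)
emit factor 2: 'dg' (i=2, period=2)
emit factor 3: 'b' (i=4, period=1)
emit factor 4: 'acc' (i=5, period=3)
emit factor 5: 'aafgeafafdhee' (i=8, period=13)
emit factor 6: 'aacdefbbeeg' (i=21, period=11)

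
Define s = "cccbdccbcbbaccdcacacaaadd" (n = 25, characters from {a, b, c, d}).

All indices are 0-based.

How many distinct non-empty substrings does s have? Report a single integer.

289

rank | idx | suffix
   0 |  20 | aaadd
   1 |  21 | aadd
   2 |  18 | acaaadd
   3 |  16 | acacaaadd
   4 |  11 | accdcacacaaadd
   5 |  22 | add
   6 |  10 | baccdcacacaaadd
   7 |   9 | bbaccdcacacaaadd
   8 |   7 | bcbbaccdcacacaaadd
   9 |   3 | bdccbcbbaccdcacacaaadd
  10 |  19 | caaadd
  11 |  17 | cacaaadd
  12 |  15 | cacacaaadd
  13 |   8 | cbbaccdcacacaaadd
  14 |   6 | cbcbbaccdcacacaaadd
  15 |   2 | cbdccbcbbaccdcacacaaadd
  16 |   5 | ccbcbbaccdcacacaaadd
  17 |   1 | ccbdccbcbbaccdcacacaaadd
  18 |   0 | cccbdccbcbbaccdcacacaaadd
  19 |  12 | ccdcacacaaadd
  20 |  13 | cdcacacaaadd
  21 |  24 | d
  22 |  14 | dcacacaaadd
  23 |   4 | dccbcbbaccdcacacaaadd
  24 |  23 | dd

SA = [20, 21, 18, 16, 11, 22, 10, 9, 7, 3, 19, 17, 15, 8, 6, 2, 5, 1, 0, 12, 13, 24, 14, 4, 23]
i: (SA[i-1],SA[i]) lcp shared
  1: (20,21) 2 'aa'
  2: (21,18) 1 'a'
  3: (18,16) 3 'aca'
  4: (16,11) 2 'ac'
  5: (11,22) 1 'a'
  6: (22,10) 0 ''
  7: (10,9) 1 'b'
  8: (9,7) 1 'b'
  9: (7,3) 1 'b'
  10: (3,19) 0 ''
  11: (19,17) 2 'ca'
  12: (17,15) 4 'caca'
  13: (15,8) 1 'c'
  14: (8,6) 2 'cb'
  15: (6,2) 2 'cb'
  16: (2,5) 1 'c'
  17: (5,1) 3 'ccb'
  18: (1,0) 2 'cc'
  19: (0,12) 2 'cc'
  20: (12,13) 1 'c'
  21: (13,24) 0 ''
  22: (24,14) 1 'd'
  23: (14,4) 2 'dc'
  24: (4,23) 1 'd'

n(n+1)/2 = 25·26/2 = 325
Σ LCP = 0 + 2 + 1 + 3 + 2 + 1 + 0 + 1 + 1 + 1 + 0 + 2 + 4 + 1 + 2 + 2 + 1 + 3 + 2 + 2 + 1 + 0 + 1 + 2 + 1 = 36
distinct = 325 − 36 = 289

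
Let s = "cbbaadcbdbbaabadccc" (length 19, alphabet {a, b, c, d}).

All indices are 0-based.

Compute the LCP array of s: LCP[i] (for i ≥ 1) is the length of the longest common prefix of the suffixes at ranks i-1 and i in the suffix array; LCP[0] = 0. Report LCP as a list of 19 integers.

rank | idx | suffix
   0 |  11 | aabadccc
   1 |   3 | aadcbdbbaabadccc
   2 |  12 | abadccc
   3 |   4 | adcbdbbaabadccc
   4 |  14 | adccc
   5 |  10 | baabadccc
   6 |   2 | baadcbdbbaabadccc
   7 |  13 | badccc
   8 |   9 | bbaabadccc
   9 |   1 | bbaadcbdbbaabadccc
  10 |   7 | bdbbaabadccc
  11 |  18 | c
  12 |   0 | cbbaadcbdbbaabadccc
  13 |   6 | cbdbbaabadccc
  14 |  17 | cc
  15 |  16 | ccc
  16 |   8 | dbbaabadccc
  17 |   5 | dcbdbbaabadccc
  18 |  15 | dccc

SA = [11, 3, 12, 4, 14, 10, 2, 13, 9, 1, 7, 18, 0, 6, 17, 16, 8, 5, 15]
rank  pair      lcp
   1  s[11:],s[3:]  2  'aa'
   2  s[3:],s[12:]  1  'a'
   3  s[12:],s[4:]  1  'a'
   4  s[4:],s[14:]  3  'adc'
   5  s[14:],s[10:]  0  ''
   6  s[10:],s[2:]  3  'baa'
   7  s[2:],s[13:]  2  'ba'
   8  s[13:],s[9:]  1  'b'
   9  s[9:],s[1:]  4  'bbaa'
  10  s[1:],s[7:]  1  'b'
  11  s[7:],s[18:]  0  ''
  12  s[18:],s[0:]  1  'c'
  13  s[0:],s[6:]  2  'cb'
  14  s[6:],s[17:]  1  'c'
  15  s[17:],s[16:]  2  'cc'
  16  s[16:],s[8:]  0  ''
  17  s[8:],s[5:]  1  'd'
  18  s[5:],s[15:]  2  'dc'

[0, 2, 1, 1, 3, 0, 3, 2, 1, 4, 1, 0, 1, 2, 1, 2, 0, 1, 2]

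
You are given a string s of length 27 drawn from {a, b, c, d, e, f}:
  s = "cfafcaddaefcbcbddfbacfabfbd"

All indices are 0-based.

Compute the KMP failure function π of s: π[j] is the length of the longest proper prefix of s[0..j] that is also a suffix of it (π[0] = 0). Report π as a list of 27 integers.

[0, 0, 0, 0, 1, 0, 0, 0, 0, 0, 0, 1, 0, 1, 0, 0, 0, 0, 0, 0, 1, 2, 3, 0, 0, 0, 0]

π[0] = 0
j=1 s[j]='f': π[1]=0 (border '')
j=2 s[j]='a': π[2]=0 (border '')
j=3 s[j]='f': π[3]=0 (border '')
j=4 s[j]='c': π[4]=1 (border 'c')
j=5 s[j]='a': k: 1→0; π[5]=0 (border '')
j=6 s[j]='d': π[6]=0 (border '')
j=7 s[j]='d': π[7]=0 (border '')
j=8 s[j]='a': π[8]=0 (border '')
j=9 s[j]='e': π[9]=0 (border '')
j=10 s[j]='f': π[10]=0 (border '')
j=11 s[j]='c': π[11]=1 (border 'c')
j=12 s[j]='b': k: 1→0; π[12]=0 (border '')
j=13 s[j]='c': π[13]=1 (border 'c')
j=14 s[j]='b': k: 1→0; π[14]=0 (border '')
j=15 s[j]='d': π[15]=0 (border '')
j=16 s[j]='d': π[16]=0 (border '')
j=17 s[j]='f': π[17]=0 (border '')
j=18 s[j]='b': π[18]=0 (border '')
j=19 s[j]='a': π[19]=0 (border '')
j=20 s[j]='c': π[20]=1 (border 'c')
j=21 s[j]='f': π[21]=2 (border 'cf')
j=22 s[j]='a': π[22]=3 (border 'cfa')
j=23 s[j]='b': k: 3→0; π[23]=0 (border '')
j=24 s[j]='f': π[24]=0 (border '')
j=25 s[j]='b': π[25]=0 (border '')
j=26 s[j]='d': π[26]=0 (border '')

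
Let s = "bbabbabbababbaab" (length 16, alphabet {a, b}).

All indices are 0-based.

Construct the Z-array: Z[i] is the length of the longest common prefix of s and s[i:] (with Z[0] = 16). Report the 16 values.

[16, 1, 0, 7, 1, 0, 4, 1, 0, 1, 0, 3, 1, 0, 0, 1]

Z[0]=16
i=1: outside box; Z[1]=1 scan→box=[1,2)
i=2: outside box; Z[2]=0
i=3: outside box; Z[3]=7 scan→box=[3,10)
i=4: min(r-i=6, Z[1]=1)=1; Z[4]=1
i=5: min(r-i=5, Z[2]=0)=0; Z[5]=0
i=6: min(r-i=4, Z[3]=7)=4; Z[6]=4
i=7: min(r-i=3, Z[4]=1)=1; Z[7]=1
i=8: min(r-i=2, Z[5]=0)=0; Z[8]=0
i=9: min(r-i=1, Z[6]=4)=1; Z[9]=1
i=10: outside box; Z[10]=0
i=11: outside box; Z[11]=3 scan→box=[11,14)
i=12: min(r-i=2, Z[1]=1)=1; Z[12]=1
i=13: min(r-i=1, Z[2]=0)=0; Z[13]=0
i=14: outside box; Z[14]=0
i=15: outside box; Z[15]=1 scan→box=[15,16)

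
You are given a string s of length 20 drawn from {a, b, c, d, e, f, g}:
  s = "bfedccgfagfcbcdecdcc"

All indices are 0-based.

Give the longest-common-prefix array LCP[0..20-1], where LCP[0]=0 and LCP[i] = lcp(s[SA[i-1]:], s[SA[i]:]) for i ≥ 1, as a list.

sorted suffixes:
  #0 SA[0]=8  'agfcbcdecdcc'
  #1 SA[1]=12  'bcdecdcc'
  #2 SA[2]=0  'bfedccgfagfcbcdecdcc'
  #3 SA[3]=19  'c'
  #4 SA[4]=11  'cbcdecdcc'
  #5 SA[5]=18  'cc'
  #6 SA[6]=4  'ccgfagfcbcdecdcc'
  #7 SA[7]=16  'cdcc'
  #8 SA[8]=13  'cdecdcc'
  #9 SA[9]=5  'cgfagfcbcdecdcc'
  #10 SA[10]=17  'dcc'
  #11 SA[11]=3  'dccgfagfcbcdecdcc'
  #12 SA[12]=14  'decdcc'
  #13 SA[13]=15  'ecdcc'
  #14 SA[14]=2  'edccgfagfcbcdecdcc'
  #15 SA[15]=7  'fagfcbcdecdcc'
  #16 SA[16]=10  'fcbcdecdcc'
  #17 SA[17]=1  'fedccgfagfcbcdecdcc'
  #18 SA[18]=6  'gfagfcbcdecdcc'
  #19 SA[19]=9  'gfcbcdecdcc'

SA = [8, 12, 0, 19, 11, 18, 4, 16, 13, 5, 17, 3, 14, 15, 2, 7, 10, 1, 6, 9]
rank  pair      lcp
   1  s[8:],s[12:]  0  ''
   2  s[12:],s[0:]  1  'b'
   3  s[0:],s[19:]  0  ''
   4  s[19:],s[11:]  1  'c'
   5  s[11:],s[18:]  1  'c'
   6  s[18:],s[4:]  2  'cc'
   7  s[4:],s[16:]  1  'c'
   8  s[16:],s[13:]  2  'cd'
   9  s[13:],s[5:]  1  'c'
  10  s[5:],s[17:]  0  ''
  11  s[17:],s[3:]  3  'dcc'
  12  s[3:],s[14:]  1  'd'
  13  s[14:],s[15:]  0  ''
  14  s[15:],s[2:]  1  'e'
  15  s[2:],s[7:]  0  ''
  16  s[7:],s[10:]  1  'f'
  17  s[10:],s[1:]  1  'f'
  18  s[1:],s[6:]  0  ''
  19  s[6:],s[9:]  2  'gf'

[0, 0, 1, 0, 1, 1, 2, 1, 2, 1, 0, 3, 1, 0, 1, 0, 1, 1, 0, 2]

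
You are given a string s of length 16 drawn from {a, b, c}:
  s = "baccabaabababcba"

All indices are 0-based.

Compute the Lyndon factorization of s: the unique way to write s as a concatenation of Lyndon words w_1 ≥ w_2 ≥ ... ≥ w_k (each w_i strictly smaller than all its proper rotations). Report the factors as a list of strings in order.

["b", "acc", "ab", "aabababcb", "a"]

emit factor 1: 'b' (i=0, period=1)
emit factor 2: 'acc' (i=1, period=3)
emit factor 3: 'ab' (i=4, period=2)
emit factor 4: 'aabababcb' (i=6, period=9)
emit factor 5: 'a' (i=15, period=1)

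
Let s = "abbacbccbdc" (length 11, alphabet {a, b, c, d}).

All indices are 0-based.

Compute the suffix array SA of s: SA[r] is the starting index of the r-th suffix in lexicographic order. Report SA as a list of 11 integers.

sorted suffixes:
  #0 SA[0]=0  'abbacbccbdc'
  #1 SA[1]=3  'acbccbdc'
  #2 SA[2]=2  'bacbccbdc'
  #3 SA[3]=1  'bbacbccbdc'
  #4 SA[4]=5  'bccbdc'
  #5 SA[5]=8  'bdc'
  #6 SA[6]=10  'c'
  #7 SA[7]=4  'cbccbdc'
  #8 SA[8]=7  'cbdc'
  #9 SA[9]=6  'ccbdc'
  #10 SA[10]=9  'dc'

[0, 3, 2, 1, 5, 8, 10, 4, 7, 6, 9]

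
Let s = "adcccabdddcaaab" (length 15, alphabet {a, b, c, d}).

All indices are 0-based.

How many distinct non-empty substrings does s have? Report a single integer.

sorted suffixes:
  #0 SA[0]=11  'aaab'
  #1 SA[1]=12  'aab'
  #2 SA[2]=13  'ab'
  #3 SA[3]=5  'abdddcaaab'
  #4 SA[4]=0  'adcccabdddcaaab'
  #5 SA[5]=14  'b'
  #6 SA[6]=6  'bdddcaaab'
  #7 SA[7]=10  'caaab'
  #8 SA[8]=4  'cabdddcaaab'
  #9 SA[9]=3  'ccabdddcaaab'
  #10 SA[10]=2  'cccabdddcaaab'
  #11 SA[11]=9  'dcaaab'
  #12 SA[12]=1  'dcccabdddcaaab'
  #13 SA[13]=8  'ddcaaab'
  #14 SA[14]=7  'dddcaaab'

SA = [11, 12, 13, 5, 0, 14, 6, 10, 4, 3, 2, 9, 1, 8, 7]
i: (SA[i-1],SA[i]) lcp shared
  1: (11,12) 2 'aa'
  2: (12,13) 1 'a'
  3: (13,5) 2 'ab'
  4: (5,0) 1 'a'
  5: (0,14) 0 ''
  6: (14,6) 1 'b'
  7: (6,10) 0 ''
  8: (10,4) 2 'ca'
  9: (4,3) 1 'c'
  10: (3,2) 2 'cc'
  11: (2,9) 0 ''
  12: (9,1) 2 'dc'
  13: (1,8) 1 'd'
  14: (8,7) 2 'dd'

n(n+1)/2 = 15·16/2 = 120
Σ LCP = 0 + 2 + 1 + 2 + 1 + 0 + 1 + 0 + 2 + 1 + 2 + 0 + 2 + 1 + 2 = 17
distinct = 120 − 17 = 103

103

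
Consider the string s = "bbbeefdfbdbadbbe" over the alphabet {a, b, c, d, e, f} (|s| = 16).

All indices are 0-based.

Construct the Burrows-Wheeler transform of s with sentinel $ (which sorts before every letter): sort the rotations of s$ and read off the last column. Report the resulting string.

ebd$dbfbbbafbbede

rank  rotation           last
    0  $bbbeefdfbdbadbbe  e
    1  adbbe$bbbeefdfbdb  b
    2  badbbe$bbbeefdfbd  d
    3  bbbeefdfbdbadbbe$  $
    4  bbe$bbbeefdfbdbad  d
    5  bbeefdfbdbadbbe$b  b
    6  bdbadbbe$bbbeefdf  f
    7  be$bbbeefdfbdbadb  b
    8  beefdfbdbadbbe$bb  b
    9  dbadbbe$bbbeefdfb  b
   10  dbbe$bbbeefdfbdba  a
   11  dfbdbadbbe$bbbeef  f
   12  e$bbbeefdfbdbadbb  b
   13  eefdfbdbadbbe$bbb  b
   14  efdfbdbadbbe$bbbe  e
   15  fbdbadbbe$bbbeefd  d
   16  fdfbdbadbbe$bbbee  e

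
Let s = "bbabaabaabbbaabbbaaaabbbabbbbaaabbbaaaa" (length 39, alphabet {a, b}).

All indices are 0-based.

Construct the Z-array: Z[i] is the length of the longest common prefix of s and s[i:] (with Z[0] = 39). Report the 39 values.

[39, 1, 0, 1, 0, 0, 1, 0, 0, 2, 3, 1, 0, 0, 2, 3, 1, 0, 0, 0, 0, 2, 4, 1, 0, 2, 2, 3, 1, 0, 0, 0, 2, 3, 1, 0, 0, 0, 0]

Z[0]=39
i=1: outside box; Z[1]=1 scan→box=[1,2)
i=2: outside box; Z[2]=0
i=3: outside box; Z[3]=1 scan→box=[3,4)
i=4: outside box; Z[4]=0
i=5: outside box; Z[5]=0
i=6: outside box; Z[6]=1 scan→box=[6,7)
i=7: outside box; Z[7]=0
i=8: outside box; Z[8]=0
i=9: outside box; Z[9]=2 scan→box=[9,11)
i=10: min(r-i=1, Z[1]=1)=1; Z[10]=3 scan→box=[10,13)
i=11: min(r-i=2, Z[1]=1)=1; Z[11]=1
i=12: min(r-i=1, Z[2]=0)=0; Z[12]=0
i=13: outside box; Z[13]=0
i=14: outside box; Z[14]=2 scan→box=[14,16)
i=15: min(r-i=1, Z[1]=1)=1; Z[15]=3 scan→box=[15,18)
i=16: min(r-i=2, Z[1]=1)=1; Z[16]=1
i=17: min(r-i=1, Z[2]=0)=0; Z[17]=0
i=18: outside box; Z[18]=0
i=19: outside box; Z[19]=0
i=20: outside box; Z[20]=0
i=21: outside box; Z[21]=2 scan→box=[21,23)
i=22: min(r-i=1, Z[1]=1)=1; Z[22]=4 scan→box=[22,26)
i=23: min(r-i=3, Z[1]=1)=1; Z[23]=1
i=24: min(r-i=2, Z[2]=0)=0; Z[24]=0
i=25: min(r-i=1, Z[3]=1)=1; Z[25]=2 scan→box=[25,27)
i=26: min(r-i=1, Z[1]=1)=1; Z[26]=2 scan→box=[26,28)
i=27: min(r-i=1, Z[1]=1)=1; Z[27]=3 scan→box=[27,30)
i=28: min(r-i=2, Z[1]=1)=1; Z[28]=1
i=29: min(r-i=1, Z[2]=0)=0; Z[29]=0
i=30: outside box; Z[30]=0
i=31: outside box; Z[31]=0
i=32: outside box; Z[32]=2 scan→box=[32,34)
i=33: min(r-i=1, Z[1]=1)=1; Z[33]=3 scan→box=[33,36)
i=34: min(r-i=2, Z[1]=1)=1; Z[34]=1
i=35: min(r-i=1, Z[2]=0)=0; Z[35]=0
i=36: outside box; Z[36]=0
i=37: outside box; Z[37]=0
i=38: outside box; Z[38]=0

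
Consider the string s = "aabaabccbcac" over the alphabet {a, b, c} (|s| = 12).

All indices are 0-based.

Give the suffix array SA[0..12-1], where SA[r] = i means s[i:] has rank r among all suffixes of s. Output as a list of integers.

[0, 3, 1, 4, 10, 2, 8, 5, 11, 9, 7, 6]

rank | idx | suffix
   0 |   0 | aabaabccbcac
   1 |   3 | aabccbcac
   2 |   1 | abaabccbcac
   3 |   4 | abccbcac
   4 |  10 | ac
   5 |   2 | baabccbcac
   6 |   8 | bcac
   7 |   5 | bccbcac
   8 |  11 | c
   9 |   9 | cac
  10 |   7 | cbcac
  11 |   6 | ccbcac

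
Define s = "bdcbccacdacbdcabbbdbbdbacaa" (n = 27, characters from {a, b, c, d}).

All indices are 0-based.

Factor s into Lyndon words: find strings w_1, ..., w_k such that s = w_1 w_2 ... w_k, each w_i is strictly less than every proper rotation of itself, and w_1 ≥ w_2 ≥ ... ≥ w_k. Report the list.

["bdc", "bcc", "acd", "acbdc", "abbbdbbdbac", "a", "a"]

emit factor 1: 'bdc' (i=0, period=3)
emit factor 2: 'bcc' (i=3, period=3)
emit factor 3: 'acd' (i=6, period=3)
emit factor 4: 'acbdc' (i=9, period=5)
emit factor 5: 'abbbdbbdbac' (i=14, period=11)
emit factor 6: 'a' (i=25, period=1)
emit factor 7: 'a' (i=26, period=1)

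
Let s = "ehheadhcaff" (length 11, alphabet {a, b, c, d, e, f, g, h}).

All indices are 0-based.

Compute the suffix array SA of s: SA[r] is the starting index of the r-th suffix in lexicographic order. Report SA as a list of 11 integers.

[4, 8, 7, 5, 3, 0, 10, 9, 6, 2, 1]

rank→(start, suffix):
  0 → (4, 'adhcaff')
  1 → (8, 'aff')
  2 → (7, 'caff')
  3 → (5, 'dhcaff')
  4 → (3, 'eadhcaff')
  5 → (0, 'ehheadhcaff')
  6 → (10, 'f')
  7 → (9, 'ff')
  8 → (6, 'hcaff')
  9 → (2, 'headhcaff')
  10 → (1, 'hheadhcaff')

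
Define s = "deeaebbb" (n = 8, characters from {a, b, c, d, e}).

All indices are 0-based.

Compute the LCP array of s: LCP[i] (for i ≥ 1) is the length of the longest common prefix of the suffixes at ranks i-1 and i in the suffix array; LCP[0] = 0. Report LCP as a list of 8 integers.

rank→(start, suffix):
  0 → (3, 'aebbb')
  1 → (7, 'b')
  2 → (6, 'bb')
  3 → (5, 'bbb')
  4 → (0, 'deeaebbb')
  5 → (2, 'eaebbb')
  6 → (4, 'ebbb')
  7 → (1, 'eeaebbb')

SA = [3, 7, 6, 5, 0, 2, 4, 1]
[i] adj suffixes → lcp
  [1] 3/7 → 0 ('')
  [2] 7/6 → 1 ('b')
  [3] 6/5 → 2 ('bb')
  [4] 5/0 → 0 ('')
  [5] 0/2 → 0 ('')
  [6] 2/4 → 1 ('e')
  [7] 4/1 → 1 ('e')

[0, 0, 1, 2, 0, 0, 1, 1]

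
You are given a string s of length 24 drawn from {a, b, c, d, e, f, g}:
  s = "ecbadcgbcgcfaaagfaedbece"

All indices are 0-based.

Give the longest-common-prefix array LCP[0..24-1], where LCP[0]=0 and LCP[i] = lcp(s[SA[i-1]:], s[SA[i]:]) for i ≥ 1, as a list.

sorted suffixes:
  #0 SA[0]=12  'aaagfaedbece'
  #1 SA[1]=13  'aagfaedbece'
  #2 SA[2]=3  'adcgbcgcfaaagfaedbece'
  #3 SA[3]=17  'aedbece'
  #4 SA[4]=14  'agfaedbece'
  #5 SA[5]=2  'badcgbcgcfaaagfaedbece'
  #6 SA[6]=7  'bcgcfaaagfaedbece'
  #7 SA[7]=20  'bece'
  #8 SA[8]=1  'cbadcgbcgcfaaagfaedbece'
  #9 SA[9]=22  'ce'
  #10 SA[10]=10  'cfaaagfaedbece'
  #11 SA[11]=5  'cgbcgcfaaagfaedbece'
  #12 SA[12]=8  'cgcfaaagfaedbece'
  #13 SA[13]=19  'dbece'
  #14 SA[14]=4  'dcgbcgcfaaagfaedbece'
  #15 SA[15]=23  'e'
  #16 SA[16]=0  'ecbadcgbcgcfaaagfaedbece'
  #17 SA[17]=21  'ece'
  #18 SA[18]=18  'edbece'
  #19 SA[19]=11  'faaagfaedbece'
  #20 SA[20]=16  'faedbece'
  #21 SA[21]=6  'gbcgcfaaagfaedbece'
  #22 SA[22]=9  'gcfaaagfaedbece'
  #23 SA[23]=15  'gfaedbece'

SA = [12, 13, 3, 17, 14, 2, 7, 20, 1, 22, 10, 5, 8, 19, 4, 23, 0, 21, 18, 11, 16, 6, 9, 15]
i: (SA[i-1],SA[i]) lcp shared
  1: (12,13) 2 'aa'
  2: (13,3) 1 'a'
  3: (3,17) 1 'a'
  4: (17,14) 1 'a'
  5: (14,2) 0 ''
  6: (2,7) 1 'b'
  7: (7,20) 1 'b'
  8: (20,1) 0 ''
  9: (1,22) 1 'c'
  10: (22,10) 1 'c'
  11: (10,5) 1 'c'
  12: (5,8) 2 'cg'
  13: (8,19) 0 ''
  14: (19,4) 1 'd'
  15: (4,23) 0 ''
  16: (23,0) 1 'e'
  17: (0,21) 2 'ec'
  18: (21,18) 1 'e'
  19: (18,11) 0 ''
  20: (11,16) 2 'fa'
  21: (16,6) 0 ''
  22: (6,9) 1 'g'
  23: (9,15) 1 'g'

[0, 2, 1, 1, 1, 0, 1, 1, 0, 1, 1, 1, 2, 0, 1, 0, 1, 2, 1, 0, 2, 0, 1, 1]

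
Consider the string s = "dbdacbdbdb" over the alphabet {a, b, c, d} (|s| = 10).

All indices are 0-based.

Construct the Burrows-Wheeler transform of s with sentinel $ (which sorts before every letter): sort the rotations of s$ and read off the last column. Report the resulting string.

bddddcabb$b

rank  rotation     last
    0  $dbdacbdbdb  b
    1  acbdbdb$dbd  d
    2  b$dbdacbdbd  d
    3  bdacbdbdb$d  d
    4  bdb$dbdacbd  d
    5  bdbdb$dbdac  c
    6  cbdbdb$dbda  a
    7  dacbdbdb$db  b
    8  db$dbdacbdb  b
    9  dbdacbdbdb$  $
   10  dbdb$dbdacb  b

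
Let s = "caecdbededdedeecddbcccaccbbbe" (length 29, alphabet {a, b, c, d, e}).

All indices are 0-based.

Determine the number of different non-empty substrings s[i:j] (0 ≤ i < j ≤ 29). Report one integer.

rank | idx | suffix
   0 |  22 | accbbbe
   1 |   1 | aecdbededdedeecddbcccaccbbbe
   2 |  25 | bbbe
   3 |  26 | bbe
   4 |  18 | bcccaccbbbe
   5 |  27 | be
   6 |   5 | bededdedeecddbcccaccbbbe
   7 |  21 | caccbbbe
   8 |   0 | caecdbededdedeecddbcccaccbbbe
   9 |  24 | cbbbe
  10 |  20 | ccaccbbbe
  11 |  23 | ccbbbe
  12 |  19 | cccaccbbbe
  13 |   3 | cdbededdedeecddbcccaccbbbe
  14 |  15 | cddbcccaccbbbe
  15 |  17 | dbcccaccbbbe
  16 |   4 | dbededdedeecddbcccaccbbbe
  17 |  16 | ddbcccaccbbbe
  18 |   9 | ddedeecddbcccaccbbbe
  19 |   7 | deddedeecddbcccaccbbbe
  20 |  10 | dedeecddbcccaccbbbe
  21 |  12 | deecddbcccaccbbbe
  22 |  28 | e
  23 |   2 | ecdbededdedeecddbcccaccbbbe
  24 |  14 | ecddbcccaccbbbe
  25 |   8 | eddedeecddbcccaccbbbe
  26 |   6 | ededdedeecddbcccaccbbbe
  27 |  11 | edeecddbcccaccbbbe
  28 |  13 | eecddbcccaccbbbe

SA = [22, 1, 25, 26, 18, 27, 5, 21, 0, 24, 20, 23, 19, 3, 15, 17, 4, 16, 9, 7, 10, 12, 28, 2, 14, 8, 6, 11, 13]
rank  pair      lcp
   1  s[22:],s[1:]  1  'a'
   2  s[1:],s[25:]  0  ''
   3  s[25:],s[26:]  2  'bb'
   4  s[26:],s[18:]  1  'b'
   5  s[18:],s[27:]  1  'b'
   6  s[27:],s[5:]  2  'be'
   7  s[5:],s[21:]  0  ''
   8  s[21:],s[0:]  2  'ca'
   9  s[0:],s[24:]  1  'c'
  10  s[24:],s[20:]  1  'c'
  11  s[20:],s[23:]  2  'cc'
  12  s[23:],s[19:]  2  'cc'
  13  s[19:],s[3:]  1  'c'
  14  s[3:],s[15:]  2  'cd'
  15  s[15:],s[17:]  0  ''
  16  s[17:],s[4:]  2  'db'
  17  s[4:],s[16:]  1  'd'
  18  s[16:],s[9:]  2  'dd'
  19  s[9:],s[7:]  1  'd'
  20  s[7:],s[10:]  3  'ded'
  21  s[10:],s[12:]  2  'de'
  22  s[12:],s[28:]  0  ''
  23  s[28:],s[2:]  1  'e'
  24  s[2:],s[14:]  3  'ecd'
  25  s[14:],s[8:]  1  'e'
  26  s[8:],s[6:]  2  'ed'
  27  s[6:],s[11:]  3  'ede'
  28  s[11:],s[13:]  1  'e'

n(n+1)/2 = 29·30/2 = 435
Σ LCP = 0 + 1 + 0 + 2 + 1 + 1 + 2 + 0 + 2 + 1 + 1 + 2 + 2 + 1 + 2 + 0 + 2 + 1 + 2 + 1 + 3 + 2 + 0 + 1 + 3 + 1 + 2 + 3 + 1 = 40
distinct = 435 − 40 = 395

395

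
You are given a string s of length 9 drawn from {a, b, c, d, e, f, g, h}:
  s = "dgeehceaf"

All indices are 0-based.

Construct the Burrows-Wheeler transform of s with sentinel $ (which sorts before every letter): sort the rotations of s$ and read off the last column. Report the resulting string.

feh$cgeade

rank  rotation    last
    0  $dgeehceaf  f
    1  af$dgeehce  e
    2  ceaf$dgeeh  h
    3  dgeehceaf$  $
    4  eaf$dgeehc  c
    5  eehceaf$dg  g
    6  ehceaf$dge  e
    7  f$dgeehcea  a
    8  geehceaf$d  d
    9  hceaf$dgee  e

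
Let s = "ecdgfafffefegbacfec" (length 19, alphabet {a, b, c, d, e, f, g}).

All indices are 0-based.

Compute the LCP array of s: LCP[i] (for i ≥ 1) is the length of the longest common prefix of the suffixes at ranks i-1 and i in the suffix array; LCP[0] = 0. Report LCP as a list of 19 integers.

rank→(start, suffix):
  0 → (14, 'acfec')
  1 → (5, 'afffefegbacfec')
  2 → (13, 'bacfec')
  3 → (18, 'c')
  4 → (1, 'cdgfafffefegbacfec')
  5 → (15, 'cfec')
  6 → (2, 'dgfafffefegbacfec')
  7 → (17, 'ec')
  8 → (0, 'ecdgfafffefegbacfec')
  9 → (9, 'efegbacfec')
  10 → (11, 'egbacfec')
  11 → (4, 'fafffefegbacfec')
  12 → (16, 'fec')
  13 → (8, 'fefegbacfec')
  14 → (10, 'fegbacfec')
  15 → (7, 'ffefegbacfec')
  16 → (6, 'fffefegbacfec')
  17 → (12, 'gbacfec')
  18 → (3, 'gfafffefegbacfec')

SA = [14, 5, 13, 18, 1, 15, 2, 17, 0, 9, 11, 4, 16, 8, 10, 7, 6, 12, 3]
[i] adj suffixes → lcp
  [1] 14/5 → 1 ('a')
  [2] 5/13 → 0 ('')
  [3] 13/18 → 0 ('')
  [4] 18/1 → 1 ('c')
  [5] 1/15 → 1 ('c')
  [6] 15/2 → 0 ('')
  [7] 2/17 → 0 ('')
  [8] 17/0 → 2 ('ec')
  [9] 0/9 → 1 ('e')
  [10] 9/11 → 1 ('e')
  [11] 11/4 → 0 ('')
  [12] 4/16 → 1 ('f')
  [13] 16/8 → 2 ('fe')
  [14] 8/10 → 2 ('fe')
  [15] 10/7 → 1 ('f')
  [16] 7/6 → 2 ('ff')
  [17] 6/12 → 0 ('')
  [18] 12/3 → 1 ('g')

[0, 1, 0, 0, 1, 1, 0, 0, 2, 1, 1, 0, 1, 2, 2, 1, 2, 0, 1]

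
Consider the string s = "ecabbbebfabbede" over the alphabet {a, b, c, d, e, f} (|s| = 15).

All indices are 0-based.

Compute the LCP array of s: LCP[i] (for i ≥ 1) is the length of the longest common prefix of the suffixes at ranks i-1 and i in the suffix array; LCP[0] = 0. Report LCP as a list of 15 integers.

[0, 3, 0, 2, 3, 1, 2, 1, 0, 0, 0, 1, 1, 1, 0]

rank | idx | suffix
   0 |   2 | abbbebfabbede
   1 |   9 | abbede
   2 |   3 | bbbebfabbede
   3 |   4 | bbebfabbede
   4 |  10 | bbede
   5 |   5 | bebfabbede
   6 |  11 | bede
   7 |   7 | bfabbede
   8 |   1 | cabbbebfabbede
   9 |  13 | de
  10 |  14 | e
  11 |   6 | ebfabbede
  12 |   0 | ecabbbebfabbede
  13 |  12 | ede
  14 |   8 | fabbede

SA = [2, 9, 3, 4, 10, 5, 11, 7, 1, 13, 14, 6, 0, 12, 8]
rank  pair      lcp
   1  s[2:],s[9:]  3  'abb'
   2  s[9:],s[3:]  0  ''
   3  s[3:],s[4:]  2  'bb'
   4  s[4:],s[10:]  3  'bbe'
   5  s[10:],s[5:]  1  'b'
   6  s[5:],s[11:]  2  'be'
   7  s[11:],s[7:]  1  'b'
   8  s[7:],s[1:]  0  ''
   9  s[1:],s[13:]  0  ''
  10  s[13:],s[14:]  0  ''
  11  s[14:],s[6:]  1  'e'
  12  s[6:],s[0:]  1  'e'
  13  s[0:],s[12:]  1  'e'
  14  s[12:],s[8:]  0  ''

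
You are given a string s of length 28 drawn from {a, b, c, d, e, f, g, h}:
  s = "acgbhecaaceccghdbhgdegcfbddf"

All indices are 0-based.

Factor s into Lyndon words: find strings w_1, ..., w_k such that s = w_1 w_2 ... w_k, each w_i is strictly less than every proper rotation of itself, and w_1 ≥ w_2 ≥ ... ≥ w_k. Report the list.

["acgbhec", "aaceccghdbhgdegcfbddf"]

emit factor 1: 'acgbhec' (i=0, period=7)
emit factor 2: 'aaceccghdbhgdegcfbddf' (i=7, period=21)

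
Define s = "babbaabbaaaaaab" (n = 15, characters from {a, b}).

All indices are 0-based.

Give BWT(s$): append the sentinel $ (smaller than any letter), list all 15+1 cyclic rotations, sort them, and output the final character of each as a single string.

rank  rotation          last
    0  $babbaabbaaaaaab  b
    1  aaaaaab$babbaabb  b
    2  aaaaab$babbaabba  a
    3  aaaab$babbaabbaa  a
    4  aaab$babbaabbaaa  a
    5  aab$babbaabbaaaa  a
    6  aabbaaaaaab$babb  b
    7  ab$babbaabbaaaaa  a
    8  abbaaaaaab$babba  a
    9  abbaabbaaaaaab$b  b
   10  b$babbaabbaaaaaa  a
   11  baaaaaab$babbaab  b
   12  baabbaaaaaab$bab  b
   13  babbaabbaaaaaab$  $
   14  bbaaaaaab$babbaa  a
   15  bbaabbaaaaaab$ba  a

bbaaaabaababb$aa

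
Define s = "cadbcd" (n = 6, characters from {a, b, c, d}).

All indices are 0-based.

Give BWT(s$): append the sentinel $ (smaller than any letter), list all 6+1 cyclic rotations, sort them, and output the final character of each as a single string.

dcd$bca

rank  rotation last
    0  $cadbcd  d
    1  adbcd$c  c
    2  bcd$cad  d
    3  cadbcd$  $
    4  cd$cadb  b
    5  d$cadbc  c
    6  dbcd$ca  a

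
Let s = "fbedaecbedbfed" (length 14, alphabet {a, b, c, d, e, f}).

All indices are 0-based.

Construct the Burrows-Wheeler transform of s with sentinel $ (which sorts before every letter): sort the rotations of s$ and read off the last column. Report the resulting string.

rank  rotation         last
    0  $fbedaecbedbfed  d
    1  aecbedbfed$fbed  d
    2  bedaecbedbfed$f  f
    3  bedbfed$fbedaec  c
    4  bfed$fbedaecbed  d
    5  cbedbfed$fbedae  e
    6  d$fbedaecbedbfe  e
    7  daecbedbfed$fbe  e
    8  dbfed$fbedaecbe  e
    9  ecbedbfed$fbeda  a
   10  ed$fbedaecbedbf  f
   11  edaecbedbfed$fb  b
   12  edbfed$fbedaecb  b
   13  fbedaecbedbfed$  $
   14  fed$fbedaecbedb  b

ddfcdeeeeafbb$b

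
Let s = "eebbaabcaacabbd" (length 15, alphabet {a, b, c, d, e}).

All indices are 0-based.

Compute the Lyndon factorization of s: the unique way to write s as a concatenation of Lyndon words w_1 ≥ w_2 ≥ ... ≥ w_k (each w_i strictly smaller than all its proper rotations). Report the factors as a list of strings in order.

["e", "e", "b", "b", "aabcaacabbd"]

emit factor 1: 'e' (i=0, period=1)
emit factor 2: 'e' (i=1, period=1)
emit factor 3: 'b' (i=2, period=1)
emit factor 4: 'b' (i=3, period=1)
emit factor 5: 'aabcaacabbd' (i=4, period=11)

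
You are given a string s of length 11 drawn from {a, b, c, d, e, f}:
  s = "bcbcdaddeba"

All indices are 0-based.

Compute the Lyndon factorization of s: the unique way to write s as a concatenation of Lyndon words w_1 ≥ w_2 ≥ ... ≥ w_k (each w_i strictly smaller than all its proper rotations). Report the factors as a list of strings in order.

["bcbcd", "addeb", "a"]

emit factor 1: 'bcbcd' (i=0, period=5)
emit factor 2: 'addeb' (i=5, period=5)
emit factor 3: 'a' (i=10, period=1)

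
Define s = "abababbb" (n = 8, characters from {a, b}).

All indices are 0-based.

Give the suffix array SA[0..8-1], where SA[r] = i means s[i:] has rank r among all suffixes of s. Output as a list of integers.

sorted suffixes:
  #0 SA[0]=0  'abababbb'
  #1 SA[1]=2  'ababbb'
  #2 SA[2]=4  'abbb'
  #3 SA[3]=7  'b'
  #4 SA[4]=1  'bababbb'
  #5 SA[5]=3  'babbb'
  #6 SA[6]=6  'bb'
  #7 SA[7]=5  'bbb'

[0, 2, 4, 7, 1, 3, 6, 5]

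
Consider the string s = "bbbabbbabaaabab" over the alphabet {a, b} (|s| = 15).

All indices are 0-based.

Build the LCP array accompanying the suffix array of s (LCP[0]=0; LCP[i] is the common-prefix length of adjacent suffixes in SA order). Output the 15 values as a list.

rank | idx | suffix
   0 |   9 | aaabab
   1 |  10 | aabab
   2 |  13 | ab
   3 |   7 | abaaabab
   4 |  11 | abab
   5 |   3 | abbbabaaabab
   6 |  14 | b
   7 |   8 | baaabab
   8 |  12 | bab
   9 |   6 | babaaabab
  10 |   2 | babbbabaaabab
  11 |   5 | bbabaaabab
  12 |   1 | bbabbbabaaabab
  13 |   4 | bbbabaaabab
  14 |   0 | bbbabbbabaaabab

SA = [9, 10, 13, 7, 11, 3, 14, 8, 12, 6, 2, 5, 1, 4, 0]
rank  pair      lcp
   1  s[9:],s[10:]  2  'aa'
   2  s[10:],s[13:]  1  'a'
   3  s[13:],s[7:]  2  'ab'
   4  s[7:],s[11:]  3  'aba'
   5  s[11:],s[3:]  2  'ab'
   6  s[3:],s[14:]  0  ''
   7  s[14:],s[8:]  1  'b'
   8  s[8:],s[12:]  2  'ba'
   9  s[12:],s[6:]  3  'bab'
  10  s[6:],s[2:]  3  'bab'
  11  s[2:],s[5:]  1  'b'
  12  s[5:],s[1:]  4  'bbab'
  13  s[1:],s[4:]  2  'bb'
  14  s[4:],s[0:]  5  'bbbab'

[0, 2, 1, 2, 3, 2, 0, 1, 2, 3, 3, 1, 4, 2, 5]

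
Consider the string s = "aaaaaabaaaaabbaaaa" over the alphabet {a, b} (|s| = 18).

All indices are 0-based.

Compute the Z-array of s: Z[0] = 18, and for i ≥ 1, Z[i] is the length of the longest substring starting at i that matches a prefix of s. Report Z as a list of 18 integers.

[18, 5, 4, 3, 2, 1, 0, 5, 4, 3, 2, 1, 0, 0, 4, 3, 2, 1]

Z[0]=18
i=1: i≥r, start 0; Z[1]=5 extend→box=[1,6)
i=2: min(r-i=4, Z[1]=5)=4; Z[2]=4
i=3: min(r-i=3, Z[2]=4)=3; Z[3]=3
i=4: min(r-i=2, Z[3]=3)=2; Z[4]=2
i=5: min(r-i=1, Z[4]=2)=1; Z[5]=1
i=6: i≥r, start 0; Z[6]=0
i=7: i≥r, start 0; Z[7]=5 extend→box=[7,12)
i=8: min(r-i=4, Z[1]=5)=4; Z[8]=4
i=9: min(r-i=3, Z[2]=4)=3; Z[9]=3
i=10: min(r-i=2, Z[3]=3)=2; Z[10]=2
i=11: min(r-i=1, Z[4]=2)=1; Z[11]=1
i=12: i≥r, start 0; Z[12]=0
i=13: i≥r, start 0; Z[13]=0
i=14: i≥r, start 0; Z[14]=4 extend→box=[14,18)
i=15: min(r-i=3, Z[1]=5)=3; Z[15]=3
i=16: min(r-i=2, Z[2]=4)=2; Z[16]=2
i=17: min(r-i=1, Z[3]=3)=1; Z[17]=1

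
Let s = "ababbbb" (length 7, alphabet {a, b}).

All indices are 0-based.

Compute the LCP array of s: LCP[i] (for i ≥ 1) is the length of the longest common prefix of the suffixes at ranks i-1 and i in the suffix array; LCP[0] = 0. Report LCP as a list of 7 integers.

rank | idx | suffix
   0 |   0 | ababbbb
   1 |   2 | abbbb
   2 |   6 | b
   3 |   1 | babbbb
   4 |   5 | bb
   5 |   4 | bbb
   6 |   3 | bbbb

SA = [0, 2, 6, 1, 5, 4, 3]
i: (SA[i-1],SA[i]) lcp shared
  1: (0,2) 2 'ab'
  2: (2,6) 0 ''
  3: (6,1) 1 'b'
  4: (1,5) 1 'b'
  5: (5,4) 2 'bb'
  6: (4,3) 3 'bbb'

[0, 2, 0, 1, 1, 2, 3]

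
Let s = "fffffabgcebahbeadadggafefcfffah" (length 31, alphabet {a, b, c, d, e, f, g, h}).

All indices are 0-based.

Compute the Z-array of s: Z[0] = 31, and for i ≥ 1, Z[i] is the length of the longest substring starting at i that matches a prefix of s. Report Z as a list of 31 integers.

Z[0]=31
i=1: outside box; Z[1]=4 grow→box=[1,5)
i=2: min(r-i=3, Z[1]=4)=3; Z[2]=3
i=3: min(r-i=2, Z[2]=3)=2; Z[3]=2
i=4: min(r-i=1, Z[3]=2)=1; Z[4]=1
i=5: outside box; Z[5]=0
i=6: outside box; Z[6]=0
i=7: outside box; Z[7]=0
i=8: outside box; Z[8]=0
i=9: outside box; Z[9]=0
i=10: outside box; Z[10]=0
i=11: outside box; Z[11]=0
i=12: outside box; Z[12]=0
i=13: outside box; Z[13]=0
i=14: outside box; Z[14]=0
i=15: outside box; Z[15]=0
i=16: outside box; Z[16]=0
i=17: outside box; Z[17]=0
i=18: outside box; Z[18]=0
i=19: outside box; Z[19]=0
i=20: outside box; Z[20]=0
i=21: outside box; Z[21]=0
i=22: outside box; Z[22]=1 grow→box=[22,23)
i=23: outside box; Z[23]=0
i=24: outside box; Z[24]=1 grow→box=[24,25)
i=25: outside box; Z[25]=0
i=26: outside box; Z[26]=3 grow→box=[26,29)
i=27: min(r-i=2, Z[1]=4)=2; Z[27]=2
i=28: min(r-i=1, Z[2]=3)=1; Z[28]=1
i=29: outside box; Z[29]=0
i=30: outside box; Z[30]=0

[31, 4, 3, 2, 1, 0, 0, 0, 0, 0, 0, 0, 0, 0, 0, 0, 0, 0, 0, 0, 0, 0, 1, 0, 1, 0, 3, 2, 1, 0, 0]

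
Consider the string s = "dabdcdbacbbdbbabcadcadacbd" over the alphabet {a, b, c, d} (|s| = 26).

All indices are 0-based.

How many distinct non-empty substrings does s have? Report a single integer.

315

rank | idx | suffix
   0 |  14 | abcadcadacbd
   1 |   1 | abdcdbacbbdbbabcadcadacbd
   2 |   7 | acbbdbbabcadcadacbd
   3 |  22 | acbd
   4 |  20 | adacbd
   5 |  17 | adcadacbd
   6 |  13 | babcadcadacbd
   7 |   6 | bacbbdbbabcadcadacbd
   8 |  12 | bbabcadcadacbd
   9 |   9 | bbdbbabcadcadacbd
  10 |  15 | bcadcadacbd
  11 |  24 | bd
  12 |  10 | bdbbabcadcadacbd
  13 |   2 | bdcdbacbbdbbabcadcadacbd
  14 |  19 | cadacbd
  15 |  16 | cadcadacbd
  16 |   8 | cbbdbbabcadcadacbd
  17 |  23 | cbd
  18 |   4 | cdbacbbdbbabcadcadacbd
  19 |  25 | d
  20 |   0 | dabdcdbacbbdbbabcadcadacbd
  21 |  21 | dacbd
  22 |   5 | dbacbbdbbabcadcadacbd
  23 |  11 | dbbabcadcadacbd
  24 |  18 | dcadacbd
  25 |   3 | dcdbacbbdbbabcadcadacbd

SA = [14, 1, 7, 22, 20, 17, 13, 6, 12, 9, 15, 24, 10, 2, 19, 16, 8, 23, 4, 25, 0, 21, 5, 11, 18, 3]
rank  pair      lcp
   1  s[14:],s[1:]  2  'ab'
   2  s[1:],s[7:]  1  'a'
   3  s[7:],s[22:]  3  'acb'
   4  s[22:],s[20:]  1  'a'
   5  s[20:],s[17:]  2  'ad'
   6  s[17:],s[13:]  0  ''
   7  s[13:],s[6:]  2  'ba'
   8  s[6:],s[12:]  1  'b'
   9  s[12:],s[9:]  2  'bb'
  10  s[9:],s[15:]  1  'b'
  11  s[15:],s[24:]  1  'b'
  12  s[24:],s[10:]  2  'bd'
  13  s[10:],s[2:]  2  'bd'
  14  s[2:],s[19:]  0  ''
  15  s[19:],s[16:]  3  'cad'
  16  s[16:],s[8:]  1  'c'
  17  s[8:],s[23:]  2  'cb'
  18  s[23:],s[4:]  1  'c'
  19  s[4:],s[25:]  0  ''
  20  s[25:],s[0:]  1  'd'
  21  s[0:],s[21:]  2  'da'
  22  s[21:],s[5:]  1  'd'
  23  s[5:],s[11:]  2  'db'
  24  s[11:],s[18:]  1  'd'
  25  s[18:],s[3:]  2  'dc'

n(n+1)/2 = 26·27/2 = 351
Σ LCP = 0 + 2 + 1 + 3 + 1 + 2 + 0 + 2 + 1 + 2 + 1 + 1 + 2 + 2 + 0 + 3 + 1 + 2 + 1 + 0 + 1 + 2 + 1 + 2 + 1 + 2 = 36
distinct = 351 − 36 = 315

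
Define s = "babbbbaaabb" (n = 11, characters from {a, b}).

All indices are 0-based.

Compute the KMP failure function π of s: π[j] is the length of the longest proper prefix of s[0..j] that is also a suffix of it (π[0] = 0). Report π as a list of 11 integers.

[0, 0, 1, 1, 1, 1, 2, 0, 0, 1, 1]

π[0] = 0
j=1 s[j]='a': π[1]=0 (border '')
j=2 s[j]='b': π[2]=1 (border 'b')
j=3 s[j]='b': k: 1→0; π[3]=1 (border 'b')
j=4 s[j]='b': k: 1→0; π[4]=1 (border 'b')
j=5 s[j]='b': k: 1→0; π[5]=1 (border 'b')
j=6 s[j]='a': π[6]=2 (border 'ba')
j=7 s[j]='a': k: 2→0; π[7]=0 (border '')
j=8 s[j]='a': π[8]=0 (border '')
j=9 s[j]='b': π[9]=1 (border 'b')
j=10 s[j]='b': k: 1→0; π[10]=1 (border 'b')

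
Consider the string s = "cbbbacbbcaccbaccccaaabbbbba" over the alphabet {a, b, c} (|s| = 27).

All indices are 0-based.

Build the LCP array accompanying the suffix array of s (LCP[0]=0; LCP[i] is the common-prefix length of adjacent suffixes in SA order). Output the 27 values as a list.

[0, 1, 2, 1, 1, 2, 3, 0, 2, 3, 1, 3, 2, 4, 3, 4, 2, 1, 0, 2, 1, 2, 3, 1, 2, 2, 3]

rank | idx | suffix
   0 |  26 | a
   1 |  18 | aaabbbbba
   2 |  19 | aabbbbba
   3 |  20 | abbbbba
   4 |   4 | acbbcaccbaccccaaabbbbba
   5 |   9 | accbaccccaaabbbbba
   6 |  13 | accccaaabbbbba
   7 |  25 | ba
   8 |   3 | bacbbcaccbaccccaaabbbbba
   9 |  12 | baccccaaabbbbba
  10 |  24 | bba
  11 |   2 | bbacbbcaccbaccccaaabbbbba
  12 |  23 | bbba
  13 |   1 | bbbacbbcaccbaccccaaabbbbba
  14 |  22 | bbbba
  15 |  21 | bbbbba
  16 |   6 | bbcaccbaccccaaabbbbba
  17 |   7 | bcaccbaccccaaabbbbba
  18 |  17 | caaabbbbba
  19 |   8 | caccbaccccaaabbbbba
  20 |  11 | cbaccccaaabbbbba
  21 |   0 | cbbbacbbcaccbaccccaaabbbbba
  22 |   5 | cbbcaccbaccccaaabbbbba
  23 |  16 | ccaaabbbbba
  24 |  10 | ccbaccccaaabbbbba
  25 |  15 | cccaaabbbbba
  26 |  14 | ccccaaabbbbba

SA = [26, 18, 19, 20, 4, 9, 13, 25, 3, 12, 24, 2, 23, 1, 22, 21, 6, 7, 17, 8, 11, 0, 5, 16, 10, 15, 14]
rank  pair      lcp
   1  s[26:],s[18:]  1  'a'
   2  s[18:],s[19:]  2  'aa'
   3  s[19:],s[20:]  1  'a'
   4  s[20:],s[4:]  1  'a'
   5  s[4:],s[9:]  2  'ac'
   6  s[9:],s[13:]  3  'acc'
   7  s[13:],s[25:]  0  ''
   8  s[25:],s[3:]  2  'ba'
   9  s[3:],s[12:]  3  'bac'
  10  s[12:],s[24:]  1  'b'
  11  s[24:],s[2:]  3  'bba'
  12  s[2:],s[23:]  2  'bb'
  13  s[23:],s[1:]  4  'bbba'
  14  s[1:],s[22:]  3  'bbb'
  15  s[22:],s[21:]  4  'bbbb'
  16  s[21:],s[6:]  2  'bb'
  17  s[6:],s[7:]  1  'b'
  18  s[7:],s[17:]  0  ''
  19  s[17:],s[8:]  2  'ca'
  20  s[8:],s[11:]  1  'c'
  21  s[11:],s[0:]  2  'cb'
  22  s[0:],s[5:]  3  'cbb'
  23  s[5:],s[16:]  1  'c'
  24  s[16:],s[10:]  2  'cc'
  25  s[10:],s[15:]  2  'cc'
  26  s[15:],s[14:]  3  'ccc'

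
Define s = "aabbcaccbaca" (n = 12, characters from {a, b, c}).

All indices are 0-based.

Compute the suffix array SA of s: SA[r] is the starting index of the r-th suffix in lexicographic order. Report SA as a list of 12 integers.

sorted suffixes:
  #0 SA[0]=11  'a'
  #1 SA[1]=0  'aabbcaccbaca'
  #2 SA[2]=1  'abbcaccbaca'
  #3 SA[3]=9  'aca'
  #4 SA[4]=5  'accbaca'
  #5 SA[5]=8  'baca'
  #6 SA[6]=2  'bbcaccbaca'
  #7 SA[7]=3  'bcaccbaca'
  #8 SA[8]=10  'ca'
  #9 SA[9]=4  'caccbaca'
  #10 SA[10]=7  'cbaca'
  #11 SA[11]=6  'ccbaca'

[11, 0, 1, 9, 5, 8, 2, 3, 10, 4, 7, 6]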